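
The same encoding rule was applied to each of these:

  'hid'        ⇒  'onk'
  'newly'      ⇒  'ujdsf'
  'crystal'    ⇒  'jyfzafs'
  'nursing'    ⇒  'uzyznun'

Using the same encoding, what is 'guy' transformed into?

The shift depends on letter class: consonant h→o is +7, but vowel i→n is +5. Vowels shift forward by 5 and consonants shift forward by 7.
Applying it to guy: g(cons)+7=n, u(vowel)+5=z, y(cons)+7=f.

nzf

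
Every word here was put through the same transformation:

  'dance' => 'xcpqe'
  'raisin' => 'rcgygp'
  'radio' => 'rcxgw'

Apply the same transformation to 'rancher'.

d(3)→x(23) and a(0)→c(2) fit y≡7x+2 (mod 26); the inverse of 7 mod 26 is 15. Each letter's alphabet position (a=0..z=25) is mapped through 7·x+2 mod 26 — an affine cipher.
Applying it to rancher: r(17)→7·17+2≡17=r; a(0)→7·0+2≡2=c; n(13)→7·13+2≡15=p; c(2)→7·2+2≡16=q; h(7)→7·7+2≡25=z; e(4)→7·4+2≡4=e; r(17)→7·17+2≡17=r (all mod 26).

rcpqzer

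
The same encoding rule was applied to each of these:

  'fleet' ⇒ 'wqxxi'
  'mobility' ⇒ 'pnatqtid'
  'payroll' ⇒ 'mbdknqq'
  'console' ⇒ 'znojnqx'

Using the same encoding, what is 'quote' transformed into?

lhnix

f(5)→w(22) and l(11)→q(16) fit y≡25x+1 (mod 26); the inverse of 25 mod 26 is 25. Each letter's alphabet position (a=0..z=25) is mapped through 25·x+1 mod 26 — an affine cipher.
For quote: q(16)→25·16+1≡11=l; u(20)→25·20+1≡7=h; o(14)→25·14+1≡13=n; t(19)→25·19+1≡8=i; e(4)→25·4+1≡23=x (all mod 26).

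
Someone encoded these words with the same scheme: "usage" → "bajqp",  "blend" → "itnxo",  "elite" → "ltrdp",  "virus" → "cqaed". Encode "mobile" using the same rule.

twkswq

In usage: u→b is +7, s→a is +8, a→j is +9, g→q is +10 — the shift increases by 1 each position. The shift increases by 1 at each position, starting from +7: 7, 8, 9, ….
For mobile: m+7=t, o+8=w, b+9=k, i+10=s, l+11=w, e+12=q.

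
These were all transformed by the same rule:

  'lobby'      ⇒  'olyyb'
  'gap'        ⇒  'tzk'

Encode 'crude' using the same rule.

xifwv

Each pair mirrors across the alphabet (l↔o, o↔l, b↔y): positions sum to 25. Letters are reflected about the middle of the alphabet (position → 25−position): Atbash.
On crude: c↔x, r↔i, u↔f, d↔w, e↔v.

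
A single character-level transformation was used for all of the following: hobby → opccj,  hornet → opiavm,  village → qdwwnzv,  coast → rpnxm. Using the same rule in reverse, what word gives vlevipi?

h(7)→o(14) and o(14)→p(15) fit y≡15x+13 (mod 26); the inverse of 15 mod 26 is 7. Each letter's alphabet position (a=0..z=25) is mapped through 15·x+13 mod 26 — an affine cipher.
Reversing it on vlevipi: v(21)→7·(21−13)≡4=e; l(11)→7·(11−13)≡12=m; e(4)→7·(4−13)≡15=p; v(21)→7·(21−13)≡4=e; i(8)→7·(8−13)≡17=r; p(15)→7·(15−13)≡14=o; i(8)→7·(8−13)≡17=r (all mod 26).

emperor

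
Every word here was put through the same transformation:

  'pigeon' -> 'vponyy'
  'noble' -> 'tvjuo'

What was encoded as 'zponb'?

tiger

In pigeon: p→v is +6, i→p is +7, g→o is +8, e→n is +9 — the shift increases by 1 each position. The shift increases by 1 at each position, starting from +6: 6, 7, 8, ….
Decoding zponb: z−6=t, p−7=i, o−8=g, n−9=e, b−10=r.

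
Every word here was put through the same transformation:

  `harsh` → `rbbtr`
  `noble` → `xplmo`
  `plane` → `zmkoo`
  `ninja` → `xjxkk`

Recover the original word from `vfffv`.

It's a Vigenère-style cipher with numeric key [10,1]: position i shifts by key[i mod 2].
Decoding vfffv: v−10=l, f−1=e, f−10=v, f−1=e, v−10=l.

level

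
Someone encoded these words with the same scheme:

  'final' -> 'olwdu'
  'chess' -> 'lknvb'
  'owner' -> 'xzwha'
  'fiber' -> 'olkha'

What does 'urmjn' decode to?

lodge

Shifts by position in final: pos 0: f→o (+9), pos 1: i→l (+3), pos 2: n→w (+9), pos 3: a→d (+3) — repeating every 2. A repeating key of period 2 is used — shifts +9, +3 over and over.
Undoing it on urmjn: u−9=l, r−3=o, m−9=d, j−3=g, n−9=e.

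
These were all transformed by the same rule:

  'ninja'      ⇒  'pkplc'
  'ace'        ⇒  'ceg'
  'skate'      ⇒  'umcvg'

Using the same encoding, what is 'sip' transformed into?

ukr

Compare letters: n→p is +2, i→k is +2, n→p is +2 — a constant shift. This is a Caesar cipher with shift 2.
Applying it to sip: s+2=u, i+2=k, p+2=r.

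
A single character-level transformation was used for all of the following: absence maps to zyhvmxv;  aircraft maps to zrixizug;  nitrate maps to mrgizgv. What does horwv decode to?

slide

Each pair mirrors across the alphabet (a↔z, b↔y, s↔h): positions sum to 25. This is the alphabet-reversal cipher (Atbash): a becomes z, b becomes y, etc.
Reversing it on horwv: h↔s, o↔l, r↔i, w↔d, v↔e.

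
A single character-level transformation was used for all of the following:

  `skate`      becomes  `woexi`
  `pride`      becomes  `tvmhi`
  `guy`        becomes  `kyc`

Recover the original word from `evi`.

are

Compare letters: s→w is +4, k→o is +4, a→e is +4 — a constant shift. It's a constant shift of +4 (ROT4).
Reversing it on evi: e−4=a, v−4=r, i−4=e.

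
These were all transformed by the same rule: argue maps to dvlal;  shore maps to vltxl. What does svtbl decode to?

Each letter shifts forward by (position + 3), i.e. 3, 4, 5, … — the shift grows by one for each successive letter.
Decoding svtbl: s−3=p, v−4=r, t−5=o, b−6=v, l−7=e.

prove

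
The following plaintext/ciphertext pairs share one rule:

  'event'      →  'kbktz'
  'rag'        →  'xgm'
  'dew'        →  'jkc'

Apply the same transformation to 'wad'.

cgj

Compare letters: e→k is +6, v→b is +6, e→k is +6 — a constant shift. This is a Caesar cipher with shift 6.
Applying it to wad: w+6=c, a+6=g, d+6=j.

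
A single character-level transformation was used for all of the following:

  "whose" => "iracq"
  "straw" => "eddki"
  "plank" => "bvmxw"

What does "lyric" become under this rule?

The shifts repeat in a cycle of length 2: positions 0,1,… shift by +12, +10, then the pattern repeats.
For lyric: l+12=x, y+10=i, r+12=d, i+10=s, c+12=o.

xidso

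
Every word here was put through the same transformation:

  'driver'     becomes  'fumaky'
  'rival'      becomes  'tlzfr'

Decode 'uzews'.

In driver: d→f is +2, r→u is +3, i→m is +4, v→a is +5 — the shift increases by 1 each position. Each letter shifts forward by (position + 2), i.e. 2, 3, 4, … — the shift grows by one for each successive letter.
Decoding uzews: u−2=s, z−3=w, e−4=a, w−5=r, s−6=m.

swarm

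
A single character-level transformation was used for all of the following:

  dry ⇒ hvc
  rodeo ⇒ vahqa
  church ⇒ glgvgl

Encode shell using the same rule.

wlqpp

The shift depends on letter class: consonant d→h is +4, but vowel o→a is +12. Vowels shift forward by 12 and consonants shift forward by 4.
Applying it to shell: s(cons)+4=w, h(cons)+4=l, e(vowel)+12=q, l(cons)+4=p, l(cons)+4=p.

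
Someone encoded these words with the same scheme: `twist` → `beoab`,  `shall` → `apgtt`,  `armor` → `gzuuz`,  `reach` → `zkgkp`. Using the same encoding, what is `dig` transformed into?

loo

The shift depends on letter class: consonant t→b is +8, but vowel i→o is +6. The rule splits by letter class: vowels +6, consonants +8.
Applying it to dig: d(cons)+8=l, i(vowel)+6=o, g(cons)+8=o.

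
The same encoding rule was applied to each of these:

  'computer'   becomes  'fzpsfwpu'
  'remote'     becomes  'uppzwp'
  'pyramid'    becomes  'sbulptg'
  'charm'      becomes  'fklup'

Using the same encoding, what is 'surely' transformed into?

The shift depends on letter class: consonant c→f is +3, but vowel o→z is +11. The rule splits by letter class: vowels +11, consonants +3.
Applying it to surely: s(cons)+3=v, u(vowel)+11=f, r(cons)+3=u, e(vowel)+11=p, l(cons)+3=o, y(cons)+3=b.

vfupob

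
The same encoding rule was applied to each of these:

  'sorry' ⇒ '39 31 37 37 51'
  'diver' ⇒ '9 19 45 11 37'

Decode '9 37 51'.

s(#19)→39 and o(#15)→31: differences scale by 2, so n = 2·pos + 1. Each letter becomes 2×(its alphabet position, a=1..z=26) + 1.
Undoing it on 9 37 51: 9→(9−1)÷2=4=d, 37→(37−1)÷2=18=r, 51→(51−1)÷2=25=y.

dry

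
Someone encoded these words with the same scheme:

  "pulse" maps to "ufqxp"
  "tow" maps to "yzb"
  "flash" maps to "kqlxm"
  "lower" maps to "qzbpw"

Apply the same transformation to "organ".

The rule splits by letter class: vowels +11, consonants +5.
On organ: o(vowel)+11=z, r(cons)+5=w, g(cons)+5=l, a(vowel)+11=l, n(cons)+5=s.

zwlls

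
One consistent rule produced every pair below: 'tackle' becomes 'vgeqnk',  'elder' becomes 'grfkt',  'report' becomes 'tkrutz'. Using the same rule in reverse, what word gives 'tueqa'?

Shifts by position in tackle: pos 0: t→v (+2), pos 1: a→g (+6), pos 2: c→e (+2), pos 3: k→q (+6) — repeating every 2. It's a Vigenère-style cipher with numeric key [2,6]: position i shifts by key[i mod 2].
Decoding tueqa: t−2=r, u−6=o, e−2=c, q−6=k, a−2=y.

rocky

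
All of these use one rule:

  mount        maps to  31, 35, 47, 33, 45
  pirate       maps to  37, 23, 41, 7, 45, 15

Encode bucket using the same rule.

m(#13)→31 and o(#15)→35: differences scale by 2, so n = 2·pos + 5. With a=1..z=26, the number is 2·pos + 5.
On bucket: b=2→9, u=21→47, c=3→11, k=11→27, e=5→15, t=20→45.

9, 47, 11, 27, 15, 45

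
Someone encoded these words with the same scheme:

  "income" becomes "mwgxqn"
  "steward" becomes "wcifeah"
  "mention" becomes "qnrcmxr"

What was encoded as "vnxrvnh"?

retired

Shifts by position in income: pos 0: i→m (+4), pos 1: n→w (+9), pos 2: c→g (+4), pos 3: o→x (+9) — repeating every 2. A repeating key of period 2 is used — shifts +4, +9 over and over.
Decoding vnxrvnh: v−4=r, n−9=e, x−4=t, r−9=i, v−4=r, n−9=e, h−4=d.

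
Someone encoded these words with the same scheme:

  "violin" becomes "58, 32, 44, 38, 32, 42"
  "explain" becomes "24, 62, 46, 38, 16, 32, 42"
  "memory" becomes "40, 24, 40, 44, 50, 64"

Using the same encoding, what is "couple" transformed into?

20, 44, 56, 46, 38, 24

The formula is n = 2×(alphabet index, a=1) + 14.
For couple: c=3→20, o=15→44, u=21→56, p=16→46, l=12→38, e=5→24.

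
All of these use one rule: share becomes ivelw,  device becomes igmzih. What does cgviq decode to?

mercy

The output letters match the input read backwards, each shifted +4: share reversed is erahs. The word is reversed, then every letter is shifted forward by 4.
Undoing it on cgviq: shift back: c−4=y, g−4=c, v−4=r, i−4=e, q−4=m → ycrem; then reverse → mercy.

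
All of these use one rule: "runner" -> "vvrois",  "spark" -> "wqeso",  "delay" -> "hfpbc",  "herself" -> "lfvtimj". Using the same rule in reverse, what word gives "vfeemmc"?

readily

Shifts by position in runner: pos 0: r→v (+4), pos 1: u→v (+1), pos 2: n→r (+4), pos 3: n→o (+1) — repeating every 2. It's a Vigenère-style cipher with numeric key [4,1]: position i shifts by key[i mod 2].
Decoding vfeemmc: v−4=r, f−1=e, e−4=a, e−1=d, m−4=i, m−1=l, c−4=y.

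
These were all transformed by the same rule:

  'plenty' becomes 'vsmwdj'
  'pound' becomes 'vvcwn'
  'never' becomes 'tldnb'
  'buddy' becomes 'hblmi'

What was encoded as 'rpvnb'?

liner

Letter i (0-indexed) is shifted by i+6, so successive shifts are 6, 7, 8, ….
Undoing it on rpvnb: r−6=l, p−7=i, v−8=n, n−9=e, b−10=r.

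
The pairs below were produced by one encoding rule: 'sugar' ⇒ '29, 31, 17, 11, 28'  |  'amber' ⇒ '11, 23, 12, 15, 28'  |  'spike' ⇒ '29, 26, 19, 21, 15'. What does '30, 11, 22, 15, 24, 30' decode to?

s is letter #19 and maps to 29: an offset of 10. Letters become their 1-based position plus 10 (so a→11, b→12, …).
Decoding 30, 11, 22, 15, 24, 30: 30→(30−10)÷1=20=t, 11→(11−10)÷1=1=a, 22→(22−10)÷1=12=l, 15→(15−10)÷1=5=e, 24→(24−10)÷1=14=n, 30→(30−10)÷1=20=t.

talent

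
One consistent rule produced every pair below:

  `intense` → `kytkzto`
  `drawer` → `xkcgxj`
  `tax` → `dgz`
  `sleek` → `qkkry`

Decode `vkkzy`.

Read the word backwards and shift each letter +6.
Decoding vkkzy: shift back: v−6=p, k−6=e, k−6=e, z−6=t, y−6=s → peets; then reverse → steep.

steep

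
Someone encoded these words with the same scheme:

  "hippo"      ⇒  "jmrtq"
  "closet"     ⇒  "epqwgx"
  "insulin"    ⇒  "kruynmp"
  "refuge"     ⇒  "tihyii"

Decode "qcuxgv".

oyster

Shifts by position in hippo: pos 0: h→j (+2), pos 1: i→m (+4), pos 2: p→r (+2), pos 3: p→t (+4) — repeating every 2. It's a Vigenère-style cipher with numeric key [2,4]: position i shifts by key[i mod 2].
Undoing it on qcuxgv: q−2=o, c−4=y, u−2=s, x−4=t, g−2=e, v−4=r.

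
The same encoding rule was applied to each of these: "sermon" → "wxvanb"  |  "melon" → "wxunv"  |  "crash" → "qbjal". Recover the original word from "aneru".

The output letters match the input read backwards, each shifted +9: sermon reversed is nomres. The word is reversed, then every letter is shifted forward by 9.
Decoding aneru: shift back: a−9=r, n−9=e, e−9=v, r−9=i, u−9=l → revil; then reverse → liver.

liver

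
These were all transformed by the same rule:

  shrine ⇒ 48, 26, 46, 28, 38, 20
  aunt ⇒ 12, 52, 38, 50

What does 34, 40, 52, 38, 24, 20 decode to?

s(#19)→48 and h(#8)→26: differences scale by 2, so n = 2·pos + 10. Each letter becomes 2×(its alphabet position, a=1..z=26) + 10.
Undoing it on 34, 40, 52, 38, 24, 20: 34→(34−10)÷2=12=l, 40→(40−10)÷2=15=o, 52→(52−10)÷2=21=u, 38→(38−10)÷2=14=n, 24→(24−10)÷2=7=g, 20→(20−10)÷2=5=e.

lounge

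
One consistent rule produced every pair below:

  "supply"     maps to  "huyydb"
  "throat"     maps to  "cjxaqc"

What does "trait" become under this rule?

crjac

Two steps: reverse the string, then apply a Caesar shift of +9.
On trait: reverse → tiart; then shift: t+9=c, i+9=r, a+9=j, r+9=a, t+9=c.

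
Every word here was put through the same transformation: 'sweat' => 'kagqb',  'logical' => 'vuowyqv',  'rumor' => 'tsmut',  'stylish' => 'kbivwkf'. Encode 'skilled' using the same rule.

kewvvgp

s(18)→k(10) and w(22)→a(0) fit y≡17x+16 (mod 26); the inverse of 17 mod 26 is 23. This is an affine cipher: with a=0,…,z=25, each position x becomes (17x+16) mod 26.
Applying it to skilled: s(18)→17·18+16≡10=k; k(10)→17·10+16≡4=e; i(8)→17·8+16≡22=w; l(11)→17·11+16≡21=v; l(11)→17·11+16≡21=v; e(4)→17·4+16≡6=g; d(3)→17·3+16≡15=p (all mod 26).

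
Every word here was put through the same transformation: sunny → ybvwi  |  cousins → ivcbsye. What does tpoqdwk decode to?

nightly

In sunny: s→y is +6, u→b is +7, n→v is +8, n→w is +9 — the shift increases by 1 each position. Each letter shifts forward by (position + 6), i.e. 6, 7, 8, … — the shift grows by one for each successive letter.
Reversing it on tpoqdwk: t−6=n, p−7=i, o−8=g, q−9=h, d−10=t, w−11=l, k−12=y.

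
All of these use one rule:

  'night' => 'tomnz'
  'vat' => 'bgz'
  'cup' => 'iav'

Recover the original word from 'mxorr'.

This is a Caesar cipher with shift 6.
Reversing it on mxorr: m−6=g, x−6=r, o−6=i, r−6=l, r−6=l.

grill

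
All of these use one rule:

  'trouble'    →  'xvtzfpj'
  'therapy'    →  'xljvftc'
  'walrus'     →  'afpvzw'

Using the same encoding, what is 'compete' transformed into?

gtqtjxj

Vowels shift forward by 5 and consonants shift forward by 4.
On compete: c(cons)+4=g, o(vowel)+5=t, m(cons)+4=q, p(cons)+4=t, e(vowel)+5=j, t(cons)+4=x, e(vowel)+5=j.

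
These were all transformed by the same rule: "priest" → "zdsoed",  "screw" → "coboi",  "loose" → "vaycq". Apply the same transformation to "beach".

lqkmt

Shifts by position in priest: pos 0: p→z (+10), pos 1: r→d (+12), pos 2: i→s (+10), pos 3: e→o (+10), pos 4: s→e (+12), pos 5: t→d (+10) — repeating every 3. The shifts repeat in a cycle of length 3: positions 0,1,… shift by +10, +12, +10, then the pattern repeats.
On beach: b+10=l, e+12=q, a+10=k, c+10=m, h+12=t.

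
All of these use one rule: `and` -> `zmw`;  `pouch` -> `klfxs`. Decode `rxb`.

icy

Each pair mirrors across the alphabet (a↔z, n↔m, d↔w): positions sum to 25. Each letter is replaced by its mirror in the alphabet: a↔z, b↔y, c↔x, and so on (the Atbash cipher).
Undoing it on rxb: r↔i, x↔c, b↔y.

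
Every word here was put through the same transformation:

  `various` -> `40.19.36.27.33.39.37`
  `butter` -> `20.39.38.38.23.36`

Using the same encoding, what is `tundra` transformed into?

v is letter #22 and maps to 40: an offset of 18. The number is (letter's place in the alphabet, a=1) + 18.
On tundra: t=20→38, u=21→39, n=14→32, d=4→22, r=18→36, a=1→19.

38.39.32.22.36.19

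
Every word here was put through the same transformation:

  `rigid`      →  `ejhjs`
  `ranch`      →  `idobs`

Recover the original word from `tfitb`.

ashes

The output letters match the input read backwards, each shifted +1: rigid reversed is digir. Read the word backwards and shift each letter +1.
Reversing it on tfitb: shift back: t−1=s, f−1=e, i−1=h, t−1=s, b−1=a → sehsa; then reverse → ashes.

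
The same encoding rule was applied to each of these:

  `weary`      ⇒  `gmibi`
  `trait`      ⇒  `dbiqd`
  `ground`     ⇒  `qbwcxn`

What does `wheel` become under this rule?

grmmv

The shift depends on letter class: consonant w→g is +10, but vowel e→m is +8. Vowels shift forward by 8 and consonants shift forward by 10.
On wheel: w(cons)+10=g, h(cons)+10=r, e(vowel)+8=m, e(vowel)+8=m, l(cons)+10=v.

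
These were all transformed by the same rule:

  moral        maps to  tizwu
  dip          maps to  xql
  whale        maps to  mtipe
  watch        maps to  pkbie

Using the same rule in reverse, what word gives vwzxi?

The output letters match the input read backwards, each shifted +8: moral reversed is larom. Read the word backwards and shift each letter +8.
Reversing it on vwzxi: shift back: v−8=n, w−8=o, z−8=r, x−8=p, i−8=a → norpa; then reverse → apron.

apron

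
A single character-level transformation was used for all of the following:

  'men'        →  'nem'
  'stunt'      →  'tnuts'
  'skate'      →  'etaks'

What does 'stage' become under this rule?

The word is simply reversed.
On stage: reverse → egats.

egats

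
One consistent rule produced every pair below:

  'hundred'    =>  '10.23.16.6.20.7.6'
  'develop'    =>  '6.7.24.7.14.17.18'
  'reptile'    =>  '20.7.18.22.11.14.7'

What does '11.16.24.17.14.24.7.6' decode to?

involved

h is letter #8 and maps to 10: an offset of 2. Each letter is replaced by its alphabet position (a=1..z=26) + 2.
Undoing it on 11.16.24.17.14.24.7.6: 11→(11−2)÷1=9=i, 16→(16−2)÷1=14=n, 24→(24−2)÷1=22=v, 17→(17−2)÷1=15=o, 14→(14−2)÷1=12=l, 24→(24−2)÷1=22=v, 7→(7−2)÷1=5=e, 6→(6−2)÷1=4=d.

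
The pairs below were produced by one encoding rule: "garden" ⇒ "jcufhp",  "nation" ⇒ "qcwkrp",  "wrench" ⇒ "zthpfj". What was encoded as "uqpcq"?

Shifts by position in garden: pos 0: g→j (+3), pos 1: a→c (+2), pos 2: r→u (+3), pos 3: d→f (+2) — repeating every 2. The shifts repeat in a cycle of length 2: positions 0,1,… shift by +3, +2, then the pattern repeats.
Undoing it on uqpcq: u−3=r, q−2=o, p−3=m, c−2=a, q−3=n.

roman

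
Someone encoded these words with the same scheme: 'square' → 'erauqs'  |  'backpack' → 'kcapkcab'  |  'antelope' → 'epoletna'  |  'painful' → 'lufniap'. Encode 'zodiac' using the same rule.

caidoz

The output letters match the input read backwards: square reversed is erauqs. The word is simply reversed.
For zodiac: reverse → caidoz.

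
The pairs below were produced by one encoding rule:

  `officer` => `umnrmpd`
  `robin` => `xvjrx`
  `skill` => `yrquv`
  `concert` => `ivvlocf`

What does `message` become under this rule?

slabkrq

In officer: o→u is +6, f→m is +7, f→n is +8, i→r is +9 — the shift increases by 1 each position. Letter i (0-indexed) is shifted by i+6, so successive shifts are 6, 7, 8, ….
For message: m+6=s, e+7=l, s+8=a, s+9=b, a+10=k, g+11=r, e+12=q.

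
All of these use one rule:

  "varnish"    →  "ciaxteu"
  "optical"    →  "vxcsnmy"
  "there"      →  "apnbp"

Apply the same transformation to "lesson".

In varnish: v→c is +7, a→i is +8, r→a is +9, n→x is +10 — the shift increases by 1 each position. Letter i (0-indexed) is shifted by i+7, so successive shifts are 7, 8, 9, ….
For lesson: l+7=s, e+8=m, s+9=b, s+10=c, o+11=z, n+12=z.

smbczz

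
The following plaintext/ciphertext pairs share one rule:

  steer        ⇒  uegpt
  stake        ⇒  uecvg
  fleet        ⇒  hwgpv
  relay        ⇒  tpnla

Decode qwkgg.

olive

A repeating key of period 2 is used — shifts +2, +11 over and over.
Undoing it on qwkgg: q−2=o, w−11=l, k−2=i, g−11=v, g−2=e.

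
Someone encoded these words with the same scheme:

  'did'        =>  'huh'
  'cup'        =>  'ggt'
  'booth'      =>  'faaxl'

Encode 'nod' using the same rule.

The shift depends on letter class: consonant d→h is +4, but vowel i→u is +12. The rule splits by letter class: vowels +12, consonants +4.
For nod: n(cons)+4=r, o(vowel)+12=a, d(cons)+4=h.

rah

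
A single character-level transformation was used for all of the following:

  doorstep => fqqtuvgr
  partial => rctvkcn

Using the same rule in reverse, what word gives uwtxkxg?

Compare letters: d→f is +2, o→q is +2, o→q is +2 — a constant shift. This is a Caesar cipher with shift 2.
Undoing it on uwtxkxg: u−2=s, w−2=u, t−2=r, x−2=v, k−2=i, x−2=v, g−2=e.

survive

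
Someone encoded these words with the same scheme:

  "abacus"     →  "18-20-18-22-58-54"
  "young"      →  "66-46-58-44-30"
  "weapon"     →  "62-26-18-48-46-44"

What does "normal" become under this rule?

With a=1..z=26, the number is 2·pos + 16.
On normal: n=14→44, o=15→46, r=18→52, m=13→42, a=1→18, l=12→40.

44-46-52-42-18-40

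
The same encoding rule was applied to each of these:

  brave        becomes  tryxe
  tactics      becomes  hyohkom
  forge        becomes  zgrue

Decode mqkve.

b(1)→t(19) and r(17)→r(17) fit y≡21x+24 (mod 26); the inverse of 21 mod 26 is 5. This is an affine cipher: with a=0,…,z=25, each position x becomes (21x+24) mod 26.
Decoding mqkve: m(12)→5·(12−24)≡18=s; q(16)→5·(16−24)≡12=m; k(10)→5·(10−24)≡8=i; v(21)→5·(21−24)≡11=l; e(4)→5·(4−24)≡4=e (all mod 26).

smile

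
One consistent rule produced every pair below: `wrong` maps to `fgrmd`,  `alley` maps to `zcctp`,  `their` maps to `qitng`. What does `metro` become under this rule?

htqgr

w(22)→f(5) and r(17)→g(6) fit y≡5x+25 (mod 26); the inverse of 5 mod 26 is 21. Each letter's alphabet position (a=0..z=25) is mapped through 5·x+25 mod 26 — an affine cipher.
On metro: m(12)→5·12+25≡7=h; e(4)→5·4+25≡19=t; t(19)→5·19+25≡16=q; r(17)→5·17+25≡6=g; o(14)→5·14+25≡17=r (all mod 26).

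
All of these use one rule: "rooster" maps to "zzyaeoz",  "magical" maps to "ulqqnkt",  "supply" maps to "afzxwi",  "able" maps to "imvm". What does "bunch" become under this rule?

jfxks

Shifts by position in rooster: pos 0: r→z (+8), pos 1: o→z (+11), pos 2: o→y (+10), pos 3: s→a (+8), pos 4: t→e (+11), pos 5: e→o (+10) — repeating every 3. It's a Vigenère-style cipher with numeric key [8,11,10]: position i shifts by key[i mod 3].
On bunch: b+8=j, u+11=f, n+10=x, c+8=k, h+11=s.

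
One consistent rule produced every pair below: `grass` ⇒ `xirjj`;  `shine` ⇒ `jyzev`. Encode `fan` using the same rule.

wre

Every letter moves 17 places later in the alphabet, wrapping around z→a.
For fan: f+17=w, a+17=r, n+17=e.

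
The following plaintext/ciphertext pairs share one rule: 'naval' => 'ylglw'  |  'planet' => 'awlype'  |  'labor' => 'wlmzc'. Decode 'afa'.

pup

Compare letters: n→y is +11, a→l is +11, v→g is +11 — a constant shift. Every letter moves 11 places later in the alphabet, wrapping around z→a.
Decoding afa: a−11=p, f−11=u, a−11=p.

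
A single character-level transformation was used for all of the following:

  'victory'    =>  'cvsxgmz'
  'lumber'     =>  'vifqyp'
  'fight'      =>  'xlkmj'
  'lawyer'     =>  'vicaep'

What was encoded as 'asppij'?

fellow

The output letters match the input read backwards, each shifted +4: victory reversed is yrotciv. Two steps: reverse the string, then apply a Caesar shift of +4.
Decoding asppij: shift back: a−4=w, s−4=o, p−4=l, p−4=l, i−4=e, j−4=f → wollef; then reverse → fellow.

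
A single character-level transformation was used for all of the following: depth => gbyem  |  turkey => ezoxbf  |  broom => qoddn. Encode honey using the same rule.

d(3)→g(6) and e(4)→b(1) fit y≡21x+21 (mod 26); the inverse of 21 mod 26 is 5. Each letter's alphabet position (a=0..z=25) is mapped through 21·x+21 mod 26 — an affine cipher.
On honey: h(7)→21·7+21≡12=m; o(14)→21·14+21≡3=d; n(13)→21·13+21≡8=i; e(4)→21·4+21≡1=b; y(24)→21·24+21≡5=f (all mod 26).

mdibf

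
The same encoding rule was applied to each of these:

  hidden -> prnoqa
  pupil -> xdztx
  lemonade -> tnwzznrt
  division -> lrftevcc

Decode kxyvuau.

In hidden: h→p is +8, i→r is +9, d→n is +10, d→o is +11 — the shift increases by 1 each position. The shift increases by 1 at each position, starting from +8: 8, 9, 10, ….
Reversing it on kxyvuau: k−8=c, x−9=o, y−10=o, v−11=k, u−12=i, a−13=n, u−14=g.

cooking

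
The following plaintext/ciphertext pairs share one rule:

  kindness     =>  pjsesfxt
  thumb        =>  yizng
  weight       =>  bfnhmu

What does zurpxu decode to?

utmost

Shifts by position in kindness: pos 0: k→p (+5), pos 1: i→j (+1), pos 2: n→s (+5), pos 3: d→e (+1) — repeating every 2. The shifts repeat in a cycle of length 2: positions 0,1,… shift by +5, +1, then the pattern repeats.
Decoding zurpxu: z−5=u, u−1=t, r−5=m, p−1=o, x−5=s, u−1=t.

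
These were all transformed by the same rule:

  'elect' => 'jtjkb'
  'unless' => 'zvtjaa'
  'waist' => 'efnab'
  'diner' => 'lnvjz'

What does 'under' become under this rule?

The shift depends on letter class: consonant l→t is +8, but vowel e→j is +5. Vowels shift forward by 5 and consonants shift forward by 8.
On under: u(vowel)+5=z, n(cons)+8=v, d(cons)+8=l, e(vowel)+5=j, r(cons)+8=z.

zvljz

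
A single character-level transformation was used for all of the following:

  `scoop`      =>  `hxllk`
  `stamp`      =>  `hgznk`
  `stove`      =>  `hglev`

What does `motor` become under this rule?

Each pair mirrors across the alphabet (s↔h, c↔x, o↔l): positions sum to 25. Each letter is replaced by its mirror in the alphabet: a↔z, b↔y, c↔x, and so on (the Atbash cipher).
On motor: m↔n, o↔l, t↔g, o↔l, r↔i.

nlgli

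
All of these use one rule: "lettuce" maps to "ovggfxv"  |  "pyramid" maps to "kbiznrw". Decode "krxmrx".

This is the alphabet-reversal cipher (Atbash): a becomes z, b becomes y, etc.
Decoding krxmrx: k↔p, r↔i, x↔c, m↔n, r↔i, x↔c.

picnic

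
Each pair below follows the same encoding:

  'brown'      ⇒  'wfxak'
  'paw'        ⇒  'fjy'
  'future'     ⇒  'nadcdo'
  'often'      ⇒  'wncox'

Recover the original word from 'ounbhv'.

myself

Read the word backwards and shift each letter +9.
Decoding ounbhv: shift back: o−9=f, u−9=l, n−9=e, b−9=s, h−9=y, v−9=m → flesym; then reverse → myself.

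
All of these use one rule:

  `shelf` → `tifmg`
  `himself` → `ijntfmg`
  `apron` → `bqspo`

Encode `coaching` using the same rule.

This is a Caesar cipher with shift 1.
Applying it to coaching: c+1=d, o+1=p, a+1=b, c+1=d, h+1=i, i+1=j, n+1=o, g+1=h.

dpbdijoh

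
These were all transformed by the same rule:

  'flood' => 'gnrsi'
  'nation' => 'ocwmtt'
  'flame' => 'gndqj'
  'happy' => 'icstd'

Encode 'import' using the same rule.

In flood: f→g is +1, l→n is +2, o→r is +3, o→s is +4 — the shift increases by 1 each position. Letter i (0-indexed) is shifted by i+1, so successive shifts are 1, 2, 3, ….
Applying it to import: i+1=j, m+2=o, p+3=s, o+4=s, r+5=w, t+6=z.

josswz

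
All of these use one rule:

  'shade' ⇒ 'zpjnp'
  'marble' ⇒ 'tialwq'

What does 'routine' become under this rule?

Letter i (0-indexed) is shifted by i+7, so successive shifts are 7, 8, 9, ….
On routine: r+7=y, o+8=w, u+9=d, t+10=d, i+11=t, n+12=z, e+13=r.

ywddtzr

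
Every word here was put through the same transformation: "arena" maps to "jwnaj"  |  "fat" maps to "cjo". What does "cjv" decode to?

The output letters match the input read backwards, each shifted +9: arena reversed is anera. Two steps: reverse the string, then apply a Caesar shift of +9.
Reversing it on cjv: shift back: c−9=t, j−9=a, v−9=m → tam; then reverse → mat.

mat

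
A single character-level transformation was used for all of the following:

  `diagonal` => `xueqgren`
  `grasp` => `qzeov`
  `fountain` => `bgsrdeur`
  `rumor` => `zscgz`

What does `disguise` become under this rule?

xuoqsuom

Each letter's alphabet position (a=0..z=25) is mapped through 15·x+4 mod 26 — an affine cipher.
For disguise: d(3)→15·3+4≡23=x; i(8)→15·8+4≡20=u; s(18)→15·18+4≡14=o; g(6)→15·6+4≡16=q; u(20)→15·20+4≡18=s; i(8)→15·8+4≡20=u; s(18)→15·18+4≡14=o; e(4)→15·4+4≡12=m (all mod 26).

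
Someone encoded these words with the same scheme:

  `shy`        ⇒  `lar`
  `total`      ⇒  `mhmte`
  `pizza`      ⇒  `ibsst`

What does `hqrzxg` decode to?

oxygen

Compare letters: s→l is +19, h→a is +19, y→r is +19 — a constant shift. It's a constant shift of +19 (ROT19).
Decoding hqrzxg: h−19=o, q−19=x, r−19=y, z−19=g, x−19=e, g−19=n.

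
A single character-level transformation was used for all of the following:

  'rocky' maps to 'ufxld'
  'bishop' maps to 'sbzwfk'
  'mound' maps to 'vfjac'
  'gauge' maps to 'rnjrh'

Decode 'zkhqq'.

spell

This is an affine cipher: with a=0,…,z=25, each position x becomes (5x+13) mod 26.
Decoding zkhqq: z(25)→21·(25−13)≡18=s; k(10)→21·(10−13)≡15=p; h(7)→21·(7−13)≡4=e; q(16)→21·(16−13)≡11=l; q(16)→21·(16−13)≡11=l (all mod 26).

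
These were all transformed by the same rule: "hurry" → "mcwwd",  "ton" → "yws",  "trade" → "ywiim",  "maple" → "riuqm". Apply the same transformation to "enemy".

The shift depends on letter class: consonant h→m is +5, but vowel u→c is +8. Two shifts are in play — +8 for a/e/i/o/u, +5 for every other letter.
Applying it to enemy: e(vowel)+8=m, n(cons)+5=s, e(vowel)+8=m, m(cons)+5=r, y(cons)+5=d.

msmrd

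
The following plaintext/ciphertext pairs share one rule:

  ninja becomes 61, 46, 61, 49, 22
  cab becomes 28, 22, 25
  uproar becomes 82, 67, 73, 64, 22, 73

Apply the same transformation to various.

85, 22, 73, 46, 64, 82, 76

n(#14)→61 and i(#9)→46: differences scale by 3, so n = 3·pos + 19. With a=1..z=26, the number is 3·pos + 19.
Applying it to various: v=22→85, a=1→22, r=18→73, i=9→46, o=15→64, u=21→82, s=19→76.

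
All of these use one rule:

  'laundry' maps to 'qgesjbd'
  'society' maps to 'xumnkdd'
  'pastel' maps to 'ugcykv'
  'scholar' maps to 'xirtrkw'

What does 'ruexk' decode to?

Shifts by position in laundry: pos 0: l→q (+5), pos 1: a→g (+6), pos 2: u→e (+10), pos 3: n→s (+5), pos 4: d→j (+6), pos 5: r→b (+10) — repeating every 3. A repeating key of period 3 is used — shifts +5, +6, +10 over and over.
Reversing it on ruexk: r−5=m, u−6=o, e−10=u, x−5=s, k−6=e.

mouse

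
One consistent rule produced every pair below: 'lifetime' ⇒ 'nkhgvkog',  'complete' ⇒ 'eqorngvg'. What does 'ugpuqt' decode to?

Compare letters: l→n is +2, i→k is +2, f→h is +2 — a constant shift. It's a constant shift of +2 (ROT2).
Decoding ugpuqt: u−2=s, g−2=e, p−2=n, u−2=s, q−2=o, t−2=r.

sensor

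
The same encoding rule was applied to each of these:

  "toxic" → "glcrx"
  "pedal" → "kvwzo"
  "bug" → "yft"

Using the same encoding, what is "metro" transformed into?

nvgil

Each letter is replaced by its mirror in the alphabet: a↔z, b↔y, c↔x, and so on (the Atbash cipher).
On metro: m↔n, e↔v, t↔g, r↔i, o↔l.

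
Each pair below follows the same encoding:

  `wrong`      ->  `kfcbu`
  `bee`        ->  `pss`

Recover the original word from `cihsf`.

outer

Compare letters: w→k is +14, r→f is +14, o→c is +14 — a constant shift. Every letter moves 14 places later in the alphabet, wrapping around z→a.
Decoding cihsf: c−14=o, i−14=u, h−14=t, s−14=e, f−14=r.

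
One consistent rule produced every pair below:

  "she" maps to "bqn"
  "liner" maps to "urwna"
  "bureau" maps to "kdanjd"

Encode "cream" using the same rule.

Compare letters: s→b is +9, h→q is +9, e→n is +9 — a constant shift. This is a Caesar cipher with shift 9.
On cream: c+9=l, r+9=a, e+9=n, a+9=j, m+9=v.

lanjv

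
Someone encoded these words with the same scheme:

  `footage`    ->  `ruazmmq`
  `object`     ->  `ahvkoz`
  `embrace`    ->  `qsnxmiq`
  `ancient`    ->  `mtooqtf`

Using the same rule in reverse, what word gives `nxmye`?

Shifts by position in footage: pos 0: f→r (+12), pos 1: o→u (+6), pos 2: o→a (+12), pos 3: t→z (+6) — repeating every 2. The shifts repeat in a cycle of length 2: positions 0,1,… shift by +12, +6, then the pattern repeats.
Decoding nxmye: n−12=b, x−6=r, m−12=a, y−6=s, e−12=s.

brass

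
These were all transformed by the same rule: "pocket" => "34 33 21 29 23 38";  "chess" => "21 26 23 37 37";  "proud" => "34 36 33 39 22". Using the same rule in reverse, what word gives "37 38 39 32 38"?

The number is (letter's place in the alphabet, a=1) + 18.
Undoing it on 37 38 39 32 38: 37→(37−18)÷1=19=s, 38→(38−18)÷1=20=t, 39→(39−18)÷1=21=u, 32→(32−18)÷1=14=n, 38→(38−18)÷1=20=t.

stunt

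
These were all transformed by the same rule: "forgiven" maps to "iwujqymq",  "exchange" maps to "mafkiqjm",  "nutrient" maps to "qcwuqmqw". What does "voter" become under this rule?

Two shifts are in play — +8 for a/e/i/o/u, +3 for every other letter.
For voter: v(cons)+3=y, o(vowel)+8=w, t(cons)+3=w, e(vowel)+8=m, r(cons)+3=u.

ywwmu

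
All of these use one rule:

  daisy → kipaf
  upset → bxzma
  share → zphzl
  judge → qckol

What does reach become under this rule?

ymhko

Shifts by position in daisy: pos 0: d→k (+7), pos 1: a→i (+8), pos 2: i→p (+7), pos 3: s→a (+8) — repeating every 2. The shifts repeat in a cycle of length 2: positions 0,1,… shift by +7, +8, then the pattern repeats.
On reach: r+7=y, e+8=m, a+7=h, c+8=k, h+7=o.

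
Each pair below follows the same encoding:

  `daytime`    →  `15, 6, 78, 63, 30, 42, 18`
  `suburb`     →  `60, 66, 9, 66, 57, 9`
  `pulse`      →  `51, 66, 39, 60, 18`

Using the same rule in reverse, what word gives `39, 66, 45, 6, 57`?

lunar

d(#4)→15 and a(#1)→6: differences scale by 3, so n = 3·pos + 3. With a=1..z=26, the number is 3·pos + 3.
Reversing it on 39, 66, 45, 6, 57: 39→(39−3)÷3=12=l, 66→(66−3)÷3=21=u, 45→(45−3)÷3=14=n, 6→(6−3)÷3=1=a, 57→(57−3)÷3=18=r.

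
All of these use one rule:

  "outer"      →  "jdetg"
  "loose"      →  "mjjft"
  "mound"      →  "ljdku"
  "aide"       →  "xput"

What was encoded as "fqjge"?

o(14)→j(9) and u(20)→d(3) fit y≡25x+23 (mod 26); the inverse of 25 mod 26 is 25. This is an affine cipher: with a=0,…,z=25, each position x becomes (25x+23) mod 26.
Undoing it on fqjge: f(5)→25·(5−23)≡18=s; q(16)→25·(16−23)≡7=h; j(9)→25·(9−23)≡14=o; g(6)→25·(6−23)≡17=r; e(4)→25·(4−23)≡19=t (all mod 26).

short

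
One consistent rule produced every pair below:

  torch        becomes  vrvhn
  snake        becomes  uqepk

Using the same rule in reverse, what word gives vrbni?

In torch: t→v is +2, o→r is +3, r→v is +4, c→h is +5 — the shift increases by 1 each position. The shift increases by 1 at each position, starting from +2: 2, 3, 4, ….
Decoding vrbni: v−2=t, r−3=o, b−4=x, n−5=i, i−6=c.

toxic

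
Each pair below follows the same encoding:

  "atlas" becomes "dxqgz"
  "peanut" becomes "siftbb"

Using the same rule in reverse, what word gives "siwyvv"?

In atlas: a→d is +3, t→x is +4, l→q is +5, a→g is +6 — the shift increases by 1 each position. Each letter shifts forward by (position + 3), i.e. 3, 4, 5, … — the shift grows by one for each successive letter.
Decoding siwyvv: s−3=p, i−4=e, w−5=r, y−6=s, v−7=o, v−8=n.

person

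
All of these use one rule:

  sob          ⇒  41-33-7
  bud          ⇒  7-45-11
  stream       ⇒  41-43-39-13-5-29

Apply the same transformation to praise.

s(#19)→41 and o(#15)→33: differences scale by 2, so n = 2·pos + 3. With a=1..z=26, the number is 2·pos + 3.
For praise: p=16→35, r=18→39, a=1→5, i=9→21, s=19→41, e=5→13.

35-39-5-21-41-13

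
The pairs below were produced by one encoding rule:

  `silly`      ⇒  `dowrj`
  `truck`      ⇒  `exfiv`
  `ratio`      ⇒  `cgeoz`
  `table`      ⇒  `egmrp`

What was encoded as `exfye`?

trust

A repeating key of period 2 is used — shifts +11, +6 over and over.
Decoding exfye: e−11=t, x−6=r, f−11=u, y−6=s, e−11=t.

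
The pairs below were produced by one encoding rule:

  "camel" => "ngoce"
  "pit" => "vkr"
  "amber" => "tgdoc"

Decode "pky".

win

Two steps: reverse the string, then apply a Caesar shift of +2.
Undoing it on pky: shift back: p−2=n, k−2=i, y−2=w → niw; then reverse → win.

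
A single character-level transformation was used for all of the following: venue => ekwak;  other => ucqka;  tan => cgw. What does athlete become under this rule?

The rule splits by letter class: vowels +6, consonants +9.
Applying it to athlete: a(vowel)+6=g, t(cons)+9=c, h(cons)+9=q, l(cons)+9=u, e(vowel)+6=k, t(cons)+9=c, e(vowel)+6=k.

gcqukck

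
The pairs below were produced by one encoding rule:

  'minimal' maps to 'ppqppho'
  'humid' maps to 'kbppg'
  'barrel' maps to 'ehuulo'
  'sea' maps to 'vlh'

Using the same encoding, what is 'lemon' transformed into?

The shift depends on letter class: consonant m→p is +3, but vowel i→p is +7. The rule splits by letter class: vowels +7, consonants +3.
On lemon: l(cons)+3=o, e(vowel)+7=l, m(cons)+3=p, o(vowel)+7=v, n(cons)+3=q.

olpvq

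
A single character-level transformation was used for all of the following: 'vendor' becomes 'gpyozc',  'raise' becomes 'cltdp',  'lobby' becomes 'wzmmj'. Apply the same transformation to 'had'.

Compare letters: v→g is +11, e→p is +11, n→y is +11 — a constant shift. Every letter moves 11 places later in the alphabet, wrapping around z→a.
For had: h+11=s, a+11=l, d+11=o.

slo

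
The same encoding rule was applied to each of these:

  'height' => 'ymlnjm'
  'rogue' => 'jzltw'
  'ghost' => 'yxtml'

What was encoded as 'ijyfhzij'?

The output letters match the input read backwards, each shifted +5: height reversed is thgieh. Read the word backwards and shift each letter +5.
Reversing it on ijyfhzij: shift back: i−5=d, j−5=e, y−5=t, f−5=a, h−5=c, z−5=u, i−5=d, j−5=e → detacude; then reverse → educated.

educated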